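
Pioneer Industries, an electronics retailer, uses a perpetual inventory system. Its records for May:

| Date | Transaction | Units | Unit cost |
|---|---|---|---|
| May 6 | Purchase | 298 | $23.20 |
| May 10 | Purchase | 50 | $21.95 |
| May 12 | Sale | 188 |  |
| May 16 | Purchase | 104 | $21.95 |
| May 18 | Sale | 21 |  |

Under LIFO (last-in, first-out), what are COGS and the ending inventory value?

May 12, 188 sold [LIFO — newest first]: 50 @ $21.95 + 138 @ $23.20 = $4,299.10
May 18, 21 sold [LIFO — newest first]: 21 @ $21.95 = $460.95
Total COGS = $4,299.10 + $460.95 = $4,760.05
Ending inventory: 160 @ $23.20 + 83 @ $21.95 = $5,533.85

COGS = $4,760.05; ending inventory = $5,533.85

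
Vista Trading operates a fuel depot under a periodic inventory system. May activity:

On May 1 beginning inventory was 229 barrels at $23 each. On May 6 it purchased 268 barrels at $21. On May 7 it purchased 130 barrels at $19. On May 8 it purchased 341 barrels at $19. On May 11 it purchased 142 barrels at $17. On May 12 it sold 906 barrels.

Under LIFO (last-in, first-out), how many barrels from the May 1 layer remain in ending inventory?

204

May 12, 906 sold [LIFO — newest first]: 142 @ $17 + 341 @ $19 + 130 @ $19 + 268 @ $21 + 25 @ $23 = $17,566
Ending inventory: 204 @ $23 = $4,692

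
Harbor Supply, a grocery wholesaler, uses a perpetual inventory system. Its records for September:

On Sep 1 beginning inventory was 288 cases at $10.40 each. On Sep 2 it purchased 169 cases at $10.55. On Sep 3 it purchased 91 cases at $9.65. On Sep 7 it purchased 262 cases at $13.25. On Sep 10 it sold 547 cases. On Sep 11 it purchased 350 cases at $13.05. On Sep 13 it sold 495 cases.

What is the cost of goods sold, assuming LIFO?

COGS = $12,468.10

Sep 10, 547 sold [LIFO — newest first]: 262 @ $13.25 + 91 @ $9.65 + 169 @ $10.55 + 25 @ $10.40 = $6,392.60
Sep 13, 495 sold [LIFO — newest first]: 350 @ $13.05 + 145 @ $10.40 = $6,075.50
Total COGS = $6,392.60 + $6,075.50 = $12,468.10
Ending inventory: 118 @ $10.40 = $1,227.20
Check: goods available $13,695.30 = COGS $12,468.10 + ending $1,227.20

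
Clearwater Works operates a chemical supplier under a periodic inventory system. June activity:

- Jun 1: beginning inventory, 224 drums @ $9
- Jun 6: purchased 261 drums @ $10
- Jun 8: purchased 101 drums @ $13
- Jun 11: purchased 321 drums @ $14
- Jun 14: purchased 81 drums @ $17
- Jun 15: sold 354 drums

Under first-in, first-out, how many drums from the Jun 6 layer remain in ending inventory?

131

Jun 15, 354 sold [FIFO — oldest first]: 224 @ $9 + 130 @ $10 = $3,316
Ending inventory: 131 @ $10 + 101 @ $13 + 321 @ $14 + 81 @ $17 = $8,494
Check: goods available $11,810 = COGS $3,316 + ending $8,494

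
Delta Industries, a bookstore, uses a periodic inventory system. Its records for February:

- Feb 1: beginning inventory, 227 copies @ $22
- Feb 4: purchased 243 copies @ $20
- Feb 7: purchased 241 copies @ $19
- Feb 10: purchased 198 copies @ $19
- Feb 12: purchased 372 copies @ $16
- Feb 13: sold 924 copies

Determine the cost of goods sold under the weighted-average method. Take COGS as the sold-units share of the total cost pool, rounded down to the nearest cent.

Feb 13, sell 924: 924/1281 × $24,147.00 → $17,417.50
Ending inventory (cost pool remaining) = $6,729.50

COGS = $17,417.50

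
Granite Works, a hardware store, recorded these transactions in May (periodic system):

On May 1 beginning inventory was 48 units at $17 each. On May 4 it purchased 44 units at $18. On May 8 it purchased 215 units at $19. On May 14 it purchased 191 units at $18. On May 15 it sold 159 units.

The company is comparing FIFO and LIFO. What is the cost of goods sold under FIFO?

FIFO COGS: 48 @ $17 + 44 @ $18 + 67 @ $19 = $2,881
LIFO COGS: 159 @ $18 = $2,862

COGS = $2,881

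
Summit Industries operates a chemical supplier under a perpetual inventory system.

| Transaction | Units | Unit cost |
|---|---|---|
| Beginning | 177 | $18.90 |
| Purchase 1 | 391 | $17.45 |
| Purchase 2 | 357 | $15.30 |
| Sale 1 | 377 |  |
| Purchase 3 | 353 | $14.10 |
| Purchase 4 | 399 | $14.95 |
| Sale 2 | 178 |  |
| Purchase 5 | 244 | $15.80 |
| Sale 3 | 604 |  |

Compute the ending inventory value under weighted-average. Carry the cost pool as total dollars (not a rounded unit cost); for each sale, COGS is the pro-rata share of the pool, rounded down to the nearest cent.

Ending inventory = $11,877.01

After Beginning: 177 on hand, pool $3,345.30 (≈ $18.9000 each)
After Purchase 1: 568 on hand, pool $10,168.25 (≈ $17.9018 each)
After Purchase 2: 925 on hand, pool $15,630.35 (≈ $16.8977 each)
Sale 1, sell 377: 377/925 × $15,630.35 → $6,370.42
After Purchase 3: 901 on hand, pool $14,237.23 (≈ $15.8016 each)
After Purchase 4: 1300 on hand, pool $20,202.28 (≈ $15.5402 each)
Sale 2, sell 178: 178/1300 × $20,202.28 → $2,766.15
After Purchase 5: 1366 on hand, pool $21,291.33 (≈ $15.5866 each)
Sale 3, sell 604: 604/1366 × $21,291.33 → $9,414.32
Total COGS = $6,370.42 + $2,766.15 + $9,414.32 = $18,550.89
Ending inventory (cost pool remaining) = $11,877.01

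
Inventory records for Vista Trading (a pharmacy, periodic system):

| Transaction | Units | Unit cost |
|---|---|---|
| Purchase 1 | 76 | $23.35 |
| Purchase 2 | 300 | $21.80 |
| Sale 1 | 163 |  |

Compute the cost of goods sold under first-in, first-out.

Sale 1 (163) [FIFO — oldest first]: 76 @ $23.35 + 87 @ $21.80 = $3,671.20
Ending inventory: 213 @ $21.80 = $4,643.40
Check: goods available $8,314.60 = COGS $3,671.20 + ending $4,643.40

COGS = $3,671.20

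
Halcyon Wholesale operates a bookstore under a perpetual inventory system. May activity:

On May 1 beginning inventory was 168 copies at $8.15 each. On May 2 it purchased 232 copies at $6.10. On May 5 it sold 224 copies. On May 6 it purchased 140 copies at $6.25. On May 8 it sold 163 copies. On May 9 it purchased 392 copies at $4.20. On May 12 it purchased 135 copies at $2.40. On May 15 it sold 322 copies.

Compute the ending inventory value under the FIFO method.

May 5, 224 sold [FIFO — oldest first]: 168 @ $8.15 + 56 @ $6.10 = $1,710.80
May 8, 163 sold [FIFO — oldest first]: 163 @ $6.10 = $994.30
May 15, 322 sold [FIFO — oldest first]: 13 @ $6.10 + 140 @ $6.25 + 169 @ $4.20 = $1,664.10
Total COGS = $1,710.80 + $994.30 + $1,664.10 = $4,369.20
Ending inventory: 223 @ $4.20 + 135 @ $2.40 = $1,260.60

Ending inventory = $1,260.60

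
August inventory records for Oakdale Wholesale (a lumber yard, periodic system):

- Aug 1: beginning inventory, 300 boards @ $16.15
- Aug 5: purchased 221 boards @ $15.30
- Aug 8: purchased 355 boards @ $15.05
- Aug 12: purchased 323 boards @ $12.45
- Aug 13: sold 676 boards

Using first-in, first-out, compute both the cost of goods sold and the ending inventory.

Aug 13, 676 sold [FIFO — oldest first]: 300 @ $16.15 + 221 @ $15.30 + 155 @ $15.05 = $10,559.05
Ending inventory: 200 @ $15.05 + 323 @ $12.45 = $7,031.35
Check: goods available $17,590.40 = COGS $10,559.05 + ending $7,031.35

COGS = $10,559.05; ending inventory = $7,031.35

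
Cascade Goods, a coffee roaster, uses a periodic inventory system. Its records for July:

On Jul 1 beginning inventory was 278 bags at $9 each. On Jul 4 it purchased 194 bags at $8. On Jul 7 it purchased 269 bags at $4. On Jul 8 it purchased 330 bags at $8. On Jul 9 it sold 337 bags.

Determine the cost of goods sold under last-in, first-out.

COGS = $2,668

Jul 9, 337 sold [LIFO — newest first]: 330 @ $8 + 7 @ $4 = $2,668
Ending inventory: 278 @ $9 + 194 @ $8 + 262 @ $4 = $5,102
Check: goods available $7,770 = COGS $2,668 + ending $5,102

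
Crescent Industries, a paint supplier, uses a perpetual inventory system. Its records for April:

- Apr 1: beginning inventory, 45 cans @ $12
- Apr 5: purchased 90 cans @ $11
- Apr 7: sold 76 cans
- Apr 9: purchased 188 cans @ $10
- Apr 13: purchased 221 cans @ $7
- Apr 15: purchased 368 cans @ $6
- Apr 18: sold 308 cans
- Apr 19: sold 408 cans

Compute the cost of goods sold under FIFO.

Apr 7, 76 sold [FIFO — oldest first]: 45 @ $12 + 31 @ $11 = $881
Apr 18, 308 sold [FIFO — oldest first]: 59 @ $11 + 188 @ $10 + 61 @ $7 = $2,956
Apr 19, 408 sold [FIFO — oldest first]: 160 @ $7 + 248 @ $6 = $2,608
Total COGS = $881 + $2,956 + $2,608 = $6,445
Ending inventory: 120 @ $6 = $720

COGS = $6,445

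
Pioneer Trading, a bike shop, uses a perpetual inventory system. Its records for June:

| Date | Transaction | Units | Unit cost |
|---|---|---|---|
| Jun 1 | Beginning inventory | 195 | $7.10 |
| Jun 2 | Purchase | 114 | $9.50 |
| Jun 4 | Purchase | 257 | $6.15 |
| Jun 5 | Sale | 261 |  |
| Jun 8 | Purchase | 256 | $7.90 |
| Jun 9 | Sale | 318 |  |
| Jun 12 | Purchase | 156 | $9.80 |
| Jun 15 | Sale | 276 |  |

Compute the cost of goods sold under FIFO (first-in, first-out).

Jun 5, 261 sold [FIFO — oldest first]: 195 @ $7.10 + 66 @ $9.50 = $2,011.50
Jun 9, 318 sold [FIFO — oldest first]: 48 @ $9.50 + 257 @ $6.15 + 13 @ $7.90 = $2,139.25
Jun 15, 276 sold [FIFO — oldest first]: 243 @ $7.90 + 33 @ $9.80 = $2,243.10
Total COGS = $2,011.50 + $2,139.25 + $2,243.10 = $6,393.85
Ending inventory: 123 @ $9.80 = $1,205.40

COGS = $6,393.85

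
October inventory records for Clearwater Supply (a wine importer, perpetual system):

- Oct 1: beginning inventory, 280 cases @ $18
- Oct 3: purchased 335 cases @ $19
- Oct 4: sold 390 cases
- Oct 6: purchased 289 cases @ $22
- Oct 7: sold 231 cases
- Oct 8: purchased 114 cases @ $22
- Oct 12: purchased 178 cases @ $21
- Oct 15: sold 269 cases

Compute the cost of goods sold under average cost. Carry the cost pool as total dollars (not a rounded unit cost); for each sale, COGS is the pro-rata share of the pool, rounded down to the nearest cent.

After Oct 1: 280 on hand, pool $5,040.00 (≈ $18.0000 each)
After Oct 3: 615 on hand, pool $11,405.00 (≈ $18.5447 each)
Oct 4, sell 390: 390/615 × $11,405.00 → $7,232.43
After Oct 6: 514 on hand, pool $10,530.57 (≈ $20.4875 each)
Oct 7, sell 231: 231/514 × $10,530.57 → $4,732.61
After Oct 8: 397 on hand, pool $8,305.96 (≈ $20.9218 each)
After Oct 12: 575 on hand, pool $12,043.96 (≈ $20.9460 each)
Oct 15, sell 269: 269/575 × $12,043.96 → $5,634.47
Total COGS = $7,232.43 + $4,732.61 + $5,634.47 = $17,599.51
Ending inventory (cost pool remaining) = $6,409.49
Check: goods available $24,009.00 = COGS $17,599.51 + ending $6,409.49

COGS = $17,599.51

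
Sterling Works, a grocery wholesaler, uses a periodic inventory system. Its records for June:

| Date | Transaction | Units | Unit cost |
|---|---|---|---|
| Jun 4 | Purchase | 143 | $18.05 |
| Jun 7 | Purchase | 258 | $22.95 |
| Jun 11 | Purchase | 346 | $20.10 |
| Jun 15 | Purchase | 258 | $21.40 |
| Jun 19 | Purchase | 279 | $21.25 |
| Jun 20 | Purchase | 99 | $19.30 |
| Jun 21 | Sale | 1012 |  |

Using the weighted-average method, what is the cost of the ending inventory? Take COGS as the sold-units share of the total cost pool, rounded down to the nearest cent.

Jun 21, sell 1012: 1012/1383 × $28,817.50 → $21,086.99
Ending inventory (cost pool remaining) = $7,730.51

Ending inventory = $7,730.51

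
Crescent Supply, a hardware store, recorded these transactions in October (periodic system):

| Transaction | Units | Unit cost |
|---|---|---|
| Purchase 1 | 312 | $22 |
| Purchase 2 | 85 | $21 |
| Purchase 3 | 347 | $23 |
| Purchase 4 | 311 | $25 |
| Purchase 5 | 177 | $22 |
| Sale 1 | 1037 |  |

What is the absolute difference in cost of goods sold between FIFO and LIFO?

$54

FIFO COGS: 312 @ $22 + 85 @ $21 + 347 @ $23 + 293 @ $25 = $23,955
LIFO COGS: 177 @ $22 + 311 @ $25 + 347 @ $23 + 85 @ $21 + 117 @ $22 = $24,009
Difference = |$23,955 − $24,009| = $54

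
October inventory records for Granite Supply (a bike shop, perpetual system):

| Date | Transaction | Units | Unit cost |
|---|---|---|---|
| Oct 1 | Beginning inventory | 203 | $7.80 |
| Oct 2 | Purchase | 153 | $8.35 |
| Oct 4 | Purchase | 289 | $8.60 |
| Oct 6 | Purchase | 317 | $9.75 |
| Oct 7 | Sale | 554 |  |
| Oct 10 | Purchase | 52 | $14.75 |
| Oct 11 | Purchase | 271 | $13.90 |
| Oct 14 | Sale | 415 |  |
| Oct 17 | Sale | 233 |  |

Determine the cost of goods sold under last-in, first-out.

COGS = $12,323.60

Oct 7, 554 sold [LIFO — newest first]: 317 @ $9.75 + 237 @ $8.60 = $5,128.95
Oct 14, 415 sold [LIFO — newest first]: 271 @ $13.90 + 52 @ $14.75 + 52 @ $8.60 + 40 @ $8.35 = $5,315.10
Oct 17, 233 sold [LIFO — newest first]: 113 @ $8.35 + 120 @ $7.80 = $1,879.55
Total COGS = $5,128.95 + $5,315.10 + $1,879.55 = $12,323.60
Ending inventory: 83 @ $7.80 = $647.40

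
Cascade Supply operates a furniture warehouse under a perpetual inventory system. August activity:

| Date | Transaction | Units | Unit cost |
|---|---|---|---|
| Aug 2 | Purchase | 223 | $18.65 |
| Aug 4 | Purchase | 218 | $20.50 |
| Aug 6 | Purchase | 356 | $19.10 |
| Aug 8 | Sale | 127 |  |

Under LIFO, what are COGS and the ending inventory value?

Aug 8, 127 sold [LIFO — newest first]: 127 @ $19.10 = $2,425.70
Ending inventory: 223 @ $18.65 + 218 @ $20.50 + 229 @ $19.10 = $13,001.85
Check: goods available $15,427.55 = COGS $2,425.70 + ending $13,001.85

COGS = $2,425.70; ending inventory = $13,001.85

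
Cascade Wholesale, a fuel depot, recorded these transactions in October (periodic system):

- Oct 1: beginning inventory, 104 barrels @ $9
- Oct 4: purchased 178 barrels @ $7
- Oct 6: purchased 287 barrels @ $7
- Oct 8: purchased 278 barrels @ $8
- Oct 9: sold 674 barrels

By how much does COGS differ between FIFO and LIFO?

$35

FIFO COGS: 104 @ $9 + 178 @ $7 + 287 @ $7 + 105 @ $8 = $5,031
LIFO COGS: 278 @ $8 + 287 @ $7 + 109 @ $7 = $4,996
Difference = |$5,031 − $4,996| = $35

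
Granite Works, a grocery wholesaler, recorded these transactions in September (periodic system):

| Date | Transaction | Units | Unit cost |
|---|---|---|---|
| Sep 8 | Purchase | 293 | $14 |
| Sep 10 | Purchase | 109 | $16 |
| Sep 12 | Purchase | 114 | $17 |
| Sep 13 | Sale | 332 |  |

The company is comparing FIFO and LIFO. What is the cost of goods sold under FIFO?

COGS = $4,726

FIFO COGS: 293 @ $14 + 39 @ $16 = $4,726
LIFO COGS: 114 @ $17 + 109 @ $16 + 109 @ $14 = $5,208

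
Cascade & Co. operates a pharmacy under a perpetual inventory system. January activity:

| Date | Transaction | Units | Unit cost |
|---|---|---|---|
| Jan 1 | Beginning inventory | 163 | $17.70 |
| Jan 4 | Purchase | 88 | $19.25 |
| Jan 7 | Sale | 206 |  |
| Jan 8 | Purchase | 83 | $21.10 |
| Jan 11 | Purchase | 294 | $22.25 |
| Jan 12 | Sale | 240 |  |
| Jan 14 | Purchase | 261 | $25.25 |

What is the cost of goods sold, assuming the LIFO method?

COGS = $9,122.60

Jan 7, 206 sold [LIFO — newest first]: 88 @ $19.25 + 118 @ $17.70 = $3,782.60
Jan 12, 240 sold [LIFO — newest first]: 240 @ $22.25 = $5,340.00
Total COGS = $3,782.60 + $5,340.00 = $9,122.60
Ending inventory: 45 @ $17.70 + 83 @ $21.10 + 54 @ $22.25 + 261 @ $25.25 = $10,339.55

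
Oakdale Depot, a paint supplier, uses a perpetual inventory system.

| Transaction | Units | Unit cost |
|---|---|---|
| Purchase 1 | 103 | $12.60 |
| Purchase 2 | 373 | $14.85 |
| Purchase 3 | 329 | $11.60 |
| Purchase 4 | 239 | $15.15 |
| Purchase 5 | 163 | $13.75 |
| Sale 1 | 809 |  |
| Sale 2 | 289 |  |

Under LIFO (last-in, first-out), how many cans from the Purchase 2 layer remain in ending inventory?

6

Sale 1 (809) [LIFO — newest first]: 163 @ $13.75 + 239 @ $15.15 + 329 @ $11.60 + 78 @ $14.85 = $10,836.80
Sale 2 (289) [LIFO — newest first]: 289 @ $14.85 = $4,291.65
Total COGS = $10,836.80 + $4,291.65 = $15,128.45
Ending inventory: 103 @ $12.60 + 6 @ $14.85 = $1,386.90
Check: goods available $16,515.35 = COGS $15,128.45 + ending $1,386.90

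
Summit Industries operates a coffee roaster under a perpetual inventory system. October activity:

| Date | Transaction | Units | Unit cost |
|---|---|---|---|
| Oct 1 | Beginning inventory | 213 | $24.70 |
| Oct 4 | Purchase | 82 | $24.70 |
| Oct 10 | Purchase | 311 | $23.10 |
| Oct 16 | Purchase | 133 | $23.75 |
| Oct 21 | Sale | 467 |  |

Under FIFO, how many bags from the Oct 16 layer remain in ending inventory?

133

Oct 21, 467 sold [FIFO — oldest first]: 213 @ $24.70 + 82 @ $24.70 + 172 @ $23.10 = $11,259.70
Ending inventory: 139 @ $23.10 + 133 @ $23.75 = $6,369.65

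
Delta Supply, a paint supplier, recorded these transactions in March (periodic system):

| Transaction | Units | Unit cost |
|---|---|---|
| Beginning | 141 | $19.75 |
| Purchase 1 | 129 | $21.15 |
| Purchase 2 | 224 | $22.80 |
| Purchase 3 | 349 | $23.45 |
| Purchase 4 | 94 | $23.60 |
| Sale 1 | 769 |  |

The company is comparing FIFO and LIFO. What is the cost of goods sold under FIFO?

FIFO COGS: 141 @ $19.75 + 129 @ $21.15 + 224 @ $22.80 + 275 @ $23.45 = $17,069.05
LIFO COGS: 94 @ $23.60 + 349 @ $23.45 + 224 @ $22.80 + 102 @ $21.15 = $17,666.95

COGS = $17,069.05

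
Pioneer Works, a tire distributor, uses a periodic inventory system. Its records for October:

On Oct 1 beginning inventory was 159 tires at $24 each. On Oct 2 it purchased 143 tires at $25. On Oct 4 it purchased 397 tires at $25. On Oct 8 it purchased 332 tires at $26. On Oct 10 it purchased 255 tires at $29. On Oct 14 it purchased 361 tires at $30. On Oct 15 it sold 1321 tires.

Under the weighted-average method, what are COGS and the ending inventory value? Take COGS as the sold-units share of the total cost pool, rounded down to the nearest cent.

COGS = $35,429.58; ending inventory = $8,743.42

Oct 15, sell 1321: 1321/1647 × $44,173.00 → $35,429.58
Ending inventory (cost pool remaining) = $8,743.42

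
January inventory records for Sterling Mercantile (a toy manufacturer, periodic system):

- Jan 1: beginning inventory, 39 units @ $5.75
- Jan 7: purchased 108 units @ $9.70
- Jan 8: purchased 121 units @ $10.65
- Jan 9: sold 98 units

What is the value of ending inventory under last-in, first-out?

Ending inventory = $1,516.80

Jan 9, 98 sold [LIFO — newest first]: 98 @ $10.65 = $1,043.70
Ending inventory: 39 @ $5.75 + 108 @ $9.70 + 23 @ $10.65 = $1,516.80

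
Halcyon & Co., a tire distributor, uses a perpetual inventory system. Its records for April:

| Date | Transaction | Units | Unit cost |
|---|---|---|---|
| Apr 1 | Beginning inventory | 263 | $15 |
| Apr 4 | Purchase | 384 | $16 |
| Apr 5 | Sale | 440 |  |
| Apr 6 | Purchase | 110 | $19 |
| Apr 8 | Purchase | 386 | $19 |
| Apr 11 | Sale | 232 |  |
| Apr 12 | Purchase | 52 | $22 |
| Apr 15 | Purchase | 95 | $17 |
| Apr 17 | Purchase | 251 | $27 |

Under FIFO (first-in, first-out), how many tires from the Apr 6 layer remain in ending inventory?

Apr 5, 440 sold [FIFO — oldest first]: 263 @ $15 + 177 @ $16 = $6,777
Apr 11, 232 sold [FIFO — oldest first]: 207 @ $16 + 25 @ $19 = $3,787
Total COGS = $6,777 + $3,787 = $10,564
Ending inventory: 85 @ $19 + 386 @ $19 + 52 @ $22 + 95 @ $17 + 251 @ $27 = $18,485

85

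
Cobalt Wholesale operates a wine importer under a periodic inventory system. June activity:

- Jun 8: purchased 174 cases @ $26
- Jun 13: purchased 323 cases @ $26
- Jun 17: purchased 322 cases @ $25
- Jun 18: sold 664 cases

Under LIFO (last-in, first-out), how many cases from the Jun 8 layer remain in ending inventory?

155

Jun 18, 664 sold [LIFO — newest first]: 322 @ $25 + 323 @ $26 + 19 @ $26 = $16,942
Ending inventory: 155 @ $26 = $4,030
Check: goods available $20,972 = COGS $16,942 + ending $4,030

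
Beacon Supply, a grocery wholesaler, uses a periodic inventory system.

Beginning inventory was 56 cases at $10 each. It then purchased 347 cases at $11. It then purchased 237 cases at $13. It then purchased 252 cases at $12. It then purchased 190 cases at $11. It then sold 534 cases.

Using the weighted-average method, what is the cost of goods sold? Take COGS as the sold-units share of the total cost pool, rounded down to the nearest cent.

COGS = $6,204.66

Sale 1, sell 534: 534/1082 × $12,572.00 → $6,204.66
Ending inventory (cost pool remaining) = $6,367.34
Check: goods available $12,572.00 = COGS $6,204.66 + ending $6,367.34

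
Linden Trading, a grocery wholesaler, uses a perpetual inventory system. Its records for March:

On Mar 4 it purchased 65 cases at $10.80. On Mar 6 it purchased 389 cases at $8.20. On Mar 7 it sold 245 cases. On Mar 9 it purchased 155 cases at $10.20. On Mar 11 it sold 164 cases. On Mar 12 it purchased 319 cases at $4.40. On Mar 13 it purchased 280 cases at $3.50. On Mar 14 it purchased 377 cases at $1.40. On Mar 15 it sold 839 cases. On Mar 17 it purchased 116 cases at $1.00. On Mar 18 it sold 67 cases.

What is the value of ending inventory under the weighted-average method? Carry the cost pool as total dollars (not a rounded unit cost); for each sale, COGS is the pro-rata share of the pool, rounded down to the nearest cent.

After Mar 4: 65 on hand, pool $702.00 (≈ $10.8000 each)
After Mar 6: 454 on hand, pool $3,891.80 (≈ $8.5722 each)
Mar 7, sell 245: 245/454 × $3,891.80 → $2,100.20
After Mar 9: 364 on hand, pool $3,372.60 (≈ $9.2654 each)
Mar 11, sell 164: 164/364 × $3,372.60 → $1,519.52
After Mar 12: 519 on hand, pool $3,256.68 (≈ $6.2749 each)
After Mar 13: 799 on hand, pool $4,236.68 (≈ $5.3025 each)
After Mar 14: 1176 on hand, pool $4,764.48 (≈ $4.0514 each)
Mar 15, sell 839: 839/1176 × $4,764.48 → $3,399.14
After Mar 17: 453 on hand, pool $1,481.34 (≈ $3.2701 each)
Mar 18, sell 67: 67/453 × $1,481.34 → $219.09
Total COGS = $2,100.20 + $1,519.52 + $3,399.14 + $219.09 = $7,237.95
Ending inventory (cost pool remaining) = $1,262.25

Ending inventory = $1,262.25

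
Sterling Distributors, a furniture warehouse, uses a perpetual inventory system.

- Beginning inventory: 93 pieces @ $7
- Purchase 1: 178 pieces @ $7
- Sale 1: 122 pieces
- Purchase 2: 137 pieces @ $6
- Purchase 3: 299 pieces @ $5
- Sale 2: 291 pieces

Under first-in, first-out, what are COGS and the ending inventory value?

Sale 1 (122) [FIFO — oldest first]: 93 @ $7 + 29 @ $7 = $854
Sale 2 (291) [FIFO — oldest first]: 149 @ $7 + 137 @ $6 + 5 @ $5 = $1,890
Total COGS = $854 + $1,890 = $2,744
Ending inventory: 294 @ $5 = $1,470
Check: goods available $4,214 = COGS $2,744 + ending $1,470

COGS = $2,744; ending inventory = $1,470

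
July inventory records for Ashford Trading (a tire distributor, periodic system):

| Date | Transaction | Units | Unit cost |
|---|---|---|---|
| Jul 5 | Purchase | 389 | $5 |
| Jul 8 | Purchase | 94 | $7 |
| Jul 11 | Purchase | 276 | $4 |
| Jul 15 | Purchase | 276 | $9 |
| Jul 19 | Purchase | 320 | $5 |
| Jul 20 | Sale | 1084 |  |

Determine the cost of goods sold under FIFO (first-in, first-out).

COGS = $6,436

Jul 20, 1084 sold [FIFO — oldest first]: 389 @ $5 + 94 @ $7 + 276 @ $4 + 276 @ $9 + 49 @ $5 = $6,436
Ending inventory: 271 @ $5 = $1,355
Check: goods available $7,791 = COGS $6,436 + ending $1,355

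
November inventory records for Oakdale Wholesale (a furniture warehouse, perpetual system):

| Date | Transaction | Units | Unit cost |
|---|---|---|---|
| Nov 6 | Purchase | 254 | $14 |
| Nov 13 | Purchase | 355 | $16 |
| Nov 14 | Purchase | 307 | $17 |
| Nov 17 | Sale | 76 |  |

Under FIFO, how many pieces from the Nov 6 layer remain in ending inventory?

Nov 17, 76 sold [FIFO — oldest first]: 76 @ $14 = $1,064
Ending inventory: 178 @ $14 + 355 @ $16 + 307 @ $17 = $13,391
Check: goods available $14,455 = COGS $1,064 + ending $13,391

178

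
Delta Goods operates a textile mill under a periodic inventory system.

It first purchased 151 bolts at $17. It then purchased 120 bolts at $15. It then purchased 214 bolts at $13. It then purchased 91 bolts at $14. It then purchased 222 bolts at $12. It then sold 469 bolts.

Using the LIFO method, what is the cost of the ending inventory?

Sale 1 (469) [LIFO — newest first]: 222 @ $12 + 91 @ $14 + 156 @ $13 = $5,966
Ending inventory: 151 @ $17 + 120 @ $15 + 58 @ $13 = $5,121

Ending inventory = $5,121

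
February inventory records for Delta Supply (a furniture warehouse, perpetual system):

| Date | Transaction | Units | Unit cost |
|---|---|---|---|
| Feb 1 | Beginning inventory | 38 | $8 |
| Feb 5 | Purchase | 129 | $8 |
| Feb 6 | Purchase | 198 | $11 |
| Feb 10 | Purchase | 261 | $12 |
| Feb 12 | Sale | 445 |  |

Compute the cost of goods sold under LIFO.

Feb 12, 445 sold [LIFO — newest first]: 261 @ $12 + 184 @ $11 = $5,156
Ending inventory: 38 @ $8 + 129 @ $8 + 14 @ $11 = $1,490

COGS = $5,156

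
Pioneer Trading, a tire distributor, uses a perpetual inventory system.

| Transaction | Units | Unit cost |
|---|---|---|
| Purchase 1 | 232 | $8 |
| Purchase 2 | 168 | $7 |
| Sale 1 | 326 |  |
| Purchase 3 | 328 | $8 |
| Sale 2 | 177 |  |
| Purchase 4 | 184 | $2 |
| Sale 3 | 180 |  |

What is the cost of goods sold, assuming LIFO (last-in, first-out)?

COGS = $4,216

Sale 1 (326) [LIFO — newest first]: 168 @ $7 + 158 @ $8 = $2,440
Sale 2 (177) [LIFO — newest first]: 177 @ $8 = $1,416
Sale 3 (180) [LIFO — newest first]: 180 @ $2 = $360
Total COGS = $2,440 + $1,416 + $360 = $4,216
Ending inventory: 74 @ $8 + 151 @ $8 + 4 @ $2 = $1,808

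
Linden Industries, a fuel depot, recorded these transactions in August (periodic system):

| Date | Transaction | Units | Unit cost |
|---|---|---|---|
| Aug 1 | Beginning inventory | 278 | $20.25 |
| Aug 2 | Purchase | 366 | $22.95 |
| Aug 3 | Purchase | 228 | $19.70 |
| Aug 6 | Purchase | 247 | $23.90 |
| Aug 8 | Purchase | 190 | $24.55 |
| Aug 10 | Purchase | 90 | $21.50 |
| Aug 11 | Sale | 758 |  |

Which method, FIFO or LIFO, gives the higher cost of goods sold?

LIFO

FIFO COGS: 278 @ $20.25 + 366 @ $22.95 + 114 @ $19.70 = $16,275.00
LIFO COGS: 90 @ $21.50 + 190 @ $24.55 + 247 @ $23.90 + 228 @ $19.70 + 3 @ $22.95 = $17,063.25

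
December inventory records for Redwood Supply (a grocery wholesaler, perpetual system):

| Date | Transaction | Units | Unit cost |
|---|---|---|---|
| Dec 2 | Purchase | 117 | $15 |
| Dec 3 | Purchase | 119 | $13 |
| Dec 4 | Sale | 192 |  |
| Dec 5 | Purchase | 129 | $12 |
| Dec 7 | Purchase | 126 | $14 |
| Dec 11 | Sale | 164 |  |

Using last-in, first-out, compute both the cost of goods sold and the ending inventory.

Dec 4, 192 sold [LIFO — newest first]: 119 @ $13 + 73 @ $15 = $2,642
Dec 11, 164 sold [LIFO — newest first]: 126 @ $14 + 38 @ $12 = $2,220
Total COGS = $2,642 + $2,220 = $4,862
Ending inventory: 44 @ $15 + 91 @ $12 = $1,752
Check: goods available $6,614 = COGS $4,862 + ending $1,752

COGS = $4,862; ending inventory = $1,752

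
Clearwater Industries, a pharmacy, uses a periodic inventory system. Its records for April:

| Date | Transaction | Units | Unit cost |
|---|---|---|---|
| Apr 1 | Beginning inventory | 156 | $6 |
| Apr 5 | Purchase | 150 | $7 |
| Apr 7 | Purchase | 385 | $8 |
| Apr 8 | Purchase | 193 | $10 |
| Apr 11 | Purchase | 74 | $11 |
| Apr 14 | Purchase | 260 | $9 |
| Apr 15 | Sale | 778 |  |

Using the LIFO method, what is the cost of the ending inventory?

Apr 15, 778 sold [LIFO — newest first]: 260 @ $9 + 74 @ $11 + 193 @ $10 + 251 @ $8 = $7,092
Ending inventory: 156 @ $6 + 150 @ $7 + 134 @ $8 = $3,058

Ending inventory = $3,058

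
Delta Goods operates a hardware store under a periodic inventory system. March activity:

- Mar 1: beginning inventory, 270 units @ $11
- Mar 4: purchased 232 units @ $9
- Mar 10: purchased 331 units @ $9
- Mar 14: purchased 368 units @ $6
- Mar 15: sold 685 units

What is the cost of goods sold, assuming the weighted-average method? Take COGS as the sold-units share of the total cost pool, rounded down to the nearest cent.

Mar 15, sell 685: 685/1201 × $10,245.00 → $5,843.31
Ending inventory (cost pool remaining) = $4,401.69

COGS = $5,843.31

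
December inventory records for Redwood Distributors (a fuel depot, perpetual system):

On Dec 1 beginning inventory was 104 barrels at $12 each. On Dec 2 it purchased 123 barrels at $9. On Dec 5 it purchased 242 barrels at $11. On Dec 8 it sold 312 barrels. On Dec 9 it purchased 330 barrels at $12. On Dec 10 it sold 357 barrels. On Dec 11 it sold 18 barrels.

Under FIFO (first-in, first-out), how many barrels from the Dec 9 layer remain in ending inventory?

Dec 8, 312 sold [FIFO — oldest first]: 104 @ $12 + 123 @ $9 + 85 @ $11 = $3,290
Dec 10, 357 sold [FIFO — oldest first]: 157 @ $11 + 200 @ $12 = $4,127
Dec 11, 18 sold [FIFO — oldest first]: 18 @ $12 = $216
Total COGS = $3,290 + $4,127 + $216 = $7,633
Ending inventory: 112 @ $12 = $1,344

112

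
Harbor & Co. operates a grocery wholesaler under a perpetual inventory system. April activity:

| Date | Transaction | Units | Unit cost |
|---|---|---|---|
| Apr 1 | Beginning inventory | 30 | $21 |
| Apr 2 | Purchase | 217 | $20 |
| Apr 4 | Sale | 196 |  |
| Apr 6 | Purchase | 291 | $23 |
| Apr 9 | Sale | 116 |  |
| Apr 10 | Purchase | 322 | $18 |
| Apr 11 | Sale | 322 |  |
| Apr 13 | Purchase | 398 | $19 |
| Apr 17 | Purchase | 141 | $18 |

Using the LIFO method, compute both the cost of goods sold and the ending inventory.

Apr 4, 196 sold [LIFO — newest first]: 196 @ $20 = $3,920
Apr 9, 116 sold [LIFO — newest first]: 116 @ $23 = $2,668
Apr 11, 322 sold [LIFO — newest first]: 322 @ $18 = $5,796
Total COGS = $3,920 + $2,668 + $5,796 = $12,384
Ending inventory: 30 @ $21 + 21 @ $20 + 175 @ $23 + 398 @ $19 + 141 @ $18 = $15,175
Check: goods available $27,559 = COGS $12,384 + ending $15,175

COGS = $12,384; ending inventory = $15,175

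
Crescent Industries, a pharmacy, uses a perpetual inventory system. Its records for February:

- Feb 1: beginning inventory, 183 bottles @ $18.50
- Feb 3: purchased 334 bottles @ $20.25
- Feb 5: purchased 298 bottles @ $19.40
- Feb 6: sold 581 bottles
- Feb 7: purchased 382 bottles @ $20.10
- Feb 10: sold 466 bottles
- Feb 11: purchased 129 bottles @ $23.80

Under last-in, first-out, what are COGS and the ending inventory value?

Feb 6, 581 sold [LIFO — newest first]: 298 @ $19.40 + 283 @ $20.25 = $11,511.95
Feb 10, 466 sold [LIFO — newest first]: 382 @ $20.10 + 51 @ $20.25 + 33 @ $18.50 = $9,321.45
Total COGS = $11,511.95 + $9,321.45 = $20,833.40
Ending inventory: 150 @ $18.50 + 129 @ $23.80 = $5,845.20
Check: goods available $26,678.60 = COGS $20,833.40 + ending $5,845.20

COGS = $20,833.40; ending inventory = $5,845.20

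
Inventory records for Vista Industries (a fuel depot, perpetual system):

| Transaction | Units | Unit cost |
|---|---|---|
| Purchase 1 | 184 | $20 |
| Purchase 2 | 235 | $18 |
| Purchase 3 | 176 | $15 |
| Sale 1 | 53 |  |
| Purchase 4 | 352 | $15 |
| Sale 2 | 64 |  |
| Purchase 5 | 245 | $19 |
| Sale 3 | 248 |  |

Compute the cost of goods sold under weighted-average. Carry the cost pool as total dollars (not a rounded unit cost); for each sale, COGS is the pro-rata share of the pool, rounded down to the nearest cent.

After Purchase 1: 184 on hand, pool $3,680.00 (≈ $20.0000 each)
After Purchase 2: 419 on hand, pool $7,910.00 (≈ $18.8783 each)
After Purchase 3: 595 on hand, pool $10,550.00 (≈ $17.7311 each)
Sale 1, sell 53: 53/595 × $10,550.00 → $939.74
After Purchase 4: 894 on hand, pool $14,890.26 (≈ $16.6558 each)
Sale 2, sell 64: 64/894 × $14,890.26 → $1,065.96
After Purchase 5: 1075 on hand, pool $18,479.30 (≈ $17.1900 each)
Sale 3, sell 248: 248/1075 × $18,479.30 → $4,263.13
Total COGS = $939.74 + $1,065.96 + $4,263.13 = $6,268.83
Ending inventory (cost pool remaining) = $14,216.17

COGS = $6,268.83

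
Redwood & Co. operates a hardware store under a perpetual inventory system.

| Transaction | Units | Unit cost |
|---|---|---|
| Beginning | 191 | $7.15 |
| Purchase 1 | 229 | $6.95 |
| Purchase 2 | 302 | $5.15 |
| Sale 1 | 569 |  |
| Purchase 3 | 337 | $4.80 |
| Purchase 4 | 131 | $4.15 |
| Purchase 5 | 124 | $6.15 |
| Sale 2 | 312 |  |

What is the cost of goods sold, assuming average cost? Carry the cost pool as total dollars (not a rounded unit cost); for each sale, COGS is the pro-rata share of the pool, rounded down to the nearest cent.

COGS = $5,181.20

After Beginning: 191 on hand, pool $1,365.65 (≈ $7.1500 each)
After Purchase 1: 420 on hand, pool $2,957.20 (≈ $7.0410 each)
After Purchase 2: 722 on hand, pool $4,512.50 (≈ $6.2500 each)
Sale 1, sell 569: 569/722 × $4,512.50 → $3,556.25
After Purchase 3: 490 on hand, pool $2,573.85 (≈ $5.2528 each)
After Purchase 4: 621 on hand, pool $3,117.50 (≈ $5.0201 each)
After Purchase 5: 745 on hand, pool $3,880.10 (≈ $5.2082 each)
Sale 2, sell 312: 312/745 × $3,880.10 → $1,624.95
Total COGS = $3,556.25 + $1,624.95 = $5,181.20
Ending inventory (cost pool remaining) = $2,255.15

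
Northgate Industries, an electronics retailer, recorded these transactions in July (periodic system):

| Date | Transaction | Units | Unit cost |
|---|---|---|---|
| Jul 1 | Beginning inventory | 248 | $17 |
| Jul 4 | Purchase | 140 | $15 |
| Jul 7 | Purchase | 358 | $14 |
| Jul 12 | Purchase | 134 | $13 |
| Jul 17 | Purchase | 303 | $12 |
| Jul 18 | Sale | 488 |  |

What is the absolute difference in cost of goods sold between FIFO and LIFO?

$1,624

FIFO COGS: 248 @ $17 + 140 @ $15 + 100 @ $14 = $7,716
LIFO COGS: 303 @ $12 + 134 @ $13 + 51 @ $14 = $6,092
Difference = |$7,716 − $6,092| = $1,624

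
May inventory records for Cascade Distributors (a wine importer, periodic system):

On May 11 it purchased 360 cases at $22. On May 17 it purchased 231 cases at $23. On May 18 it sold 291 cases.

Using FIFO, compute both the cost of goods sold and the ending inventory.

May 18, 291 sold [FIFO — oldest first]: 291 @ $22 = $6,402
Ending inventory: 69 @ $22 + 231 @ $23 = $6,831
Check: goods available $13,233 = COGS $6,402 + ending $6,831

COGS = $6,402; ending inventory = $6,831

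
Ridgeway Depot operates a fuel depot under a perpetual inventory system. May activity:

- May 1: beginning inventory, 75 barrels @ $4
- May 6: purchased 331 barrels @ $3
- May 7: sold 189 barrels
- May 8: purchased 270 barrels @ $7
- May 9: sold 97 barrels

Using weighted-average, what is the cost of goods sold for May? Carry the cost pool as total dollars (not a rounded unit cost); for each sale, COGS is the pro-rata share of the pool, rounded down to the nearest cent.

After May 1: 75 on hand, pool $300.00 (≈ $4.0000 each)
After May 6: 406 on hand, pool $1,293.00 (≈ $3.1847 each)
May 7, sell 189: 189/406 × $1,293.00 → $601.91
After May 8: 487 on hand, pool $2,581.09 (≈ $5.3000 each)
May 9, sell 97: 97/487 × $2,581.09 → $514.09
Total COGS = $601.91 + $514.09 = $1,116.00
Ending inventory (cost pool remaining) = $2,067.00
Check: goods available $3,183.00 = COGS $1,116.00 + ending $2,067.00

COGS = $1,116.00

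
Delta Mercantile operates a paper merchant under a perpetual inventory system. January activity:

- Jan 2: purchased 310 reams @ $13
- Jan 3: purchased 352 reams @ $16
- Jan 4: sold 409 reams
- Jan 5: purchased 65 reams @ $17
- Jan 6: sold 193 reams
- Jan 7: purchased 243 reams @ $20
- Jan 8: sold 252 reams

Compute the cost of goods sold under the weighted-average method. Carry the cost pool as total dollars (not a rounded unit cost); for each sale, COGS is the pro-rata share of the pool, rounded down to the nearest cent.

COGS = $13,500.59

After Jan 2: 310 on hand, pool $4,030.00 (≈ $13.0000 each)
After Jan 3: 662 on hand, pool $9,662.00 (≈ $14.5952 each)
Jan 4, sell 409: 409/662 × $9,662.00 → $5,969.42
After Jan 5: 318 on hand, pool $4,797.58 (≈ $15.0867 each)
Jan 6, sell 193: 193/318 × $4,797.58 → $2,911.73
After Jan 7: 368 on hand, pool $6,745.85 (≈ $18.3311 each)
Jan 8, sell 252: 252/368 × $6,745.85 → $4,619.44
Total COGS = $5,969.42 + $2,911.73 + $4,619.44 = $13,500.59
Ending inventory (cost pool remaining) = $2,126.41
Check: goods available $15,627.00 = COGS $13,500.59 + ending $2,126.41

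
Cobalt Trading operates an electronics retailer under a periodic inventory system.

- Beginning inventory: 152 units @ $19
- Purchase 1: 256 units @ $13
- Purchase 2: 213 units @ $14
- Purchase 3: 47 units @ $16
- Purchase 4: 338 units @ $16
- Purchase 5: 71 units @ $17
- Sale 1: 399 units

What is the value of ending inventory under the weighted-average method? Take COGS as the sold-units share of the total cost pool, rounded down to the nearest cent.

Sale 1, sell 399: 399/1077 × $16,565.00 → $6,136.89
Ending inventory (cost pool remaining) = $10,428.11
Check: goods available $16,565.00 = COGS $6,136.89 + ending $10,428.11

Ending inventory = $10,428.11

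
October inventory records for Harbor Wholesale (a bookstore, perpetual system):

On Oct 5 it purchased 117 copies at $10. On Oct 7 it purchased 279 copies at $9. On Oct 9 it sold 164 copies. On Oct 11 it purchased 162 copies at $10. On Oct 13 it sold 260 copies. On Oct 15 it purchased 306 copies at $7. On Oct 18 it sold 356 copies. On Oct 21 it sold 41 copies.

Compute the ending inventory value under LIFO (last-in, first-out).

Ending inventory = $430

Oct 9, 164 sold [LIFO — newest first]: 164 @ $9 = $1,476
Oct 13, 260 sold [LIFO — newest first]: 162 @ $10 + 98 @ $9 = $2,502
Oct 18, 356 sold [LIFO — newest first]: 306 @ $7 + 17 @ $9 + 33 @ $10 = $2,625
Oct 21, 41 sold [LIFO — newest first]: 41 @ $10 = $410
Total COGS = $1,476 + $2,502 + $2,625 + $410 = $7,013
Ending inventory: 43 @ $10 = $430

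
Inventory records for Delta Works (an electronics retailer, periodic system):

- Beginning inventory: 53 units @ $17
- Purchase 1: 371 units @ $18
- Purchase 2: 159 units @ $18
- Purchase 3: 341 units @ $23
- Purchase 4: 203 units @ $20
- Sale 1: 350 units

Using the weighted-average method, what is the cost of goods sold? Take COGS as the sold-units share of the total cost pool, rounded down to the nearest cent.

Sale 1, sell 350: 350/1127 × $22,344.00 → $6,939.13
Ending inventory (cost pool remaining) = $15,404.87

COGS = $6,939.13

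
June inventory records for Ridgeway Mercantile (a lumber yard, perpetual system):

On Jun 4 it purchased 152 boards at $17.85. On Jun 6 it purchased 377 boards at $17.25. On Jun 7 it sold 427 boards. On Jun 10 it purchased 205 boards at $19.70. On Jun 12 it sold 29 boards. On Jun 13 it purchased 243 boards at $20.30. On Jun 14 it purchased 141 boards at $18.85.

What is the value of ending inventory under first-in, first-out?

Ending inventory = $12,888.50

Jun 7, 427 sold [FIFO — oldest first]: 152 @ $17.85 + 275 @ $17.25 = $7,456.95
Jun 12, 29 sold [FIFO — oldest first]: 29 @ $17.25 = $500.25
Total COGS = $7,456.95 + $500.25 = $7,957.20
Ending inventory: 73 @ $17.25 + 205 @ $19.70 + 243 @ $20.30 + 141 @ $18.85 = $12,888.50
Check: goods available $20,845.70 = COGS $7,957.20 + ending $12,888.50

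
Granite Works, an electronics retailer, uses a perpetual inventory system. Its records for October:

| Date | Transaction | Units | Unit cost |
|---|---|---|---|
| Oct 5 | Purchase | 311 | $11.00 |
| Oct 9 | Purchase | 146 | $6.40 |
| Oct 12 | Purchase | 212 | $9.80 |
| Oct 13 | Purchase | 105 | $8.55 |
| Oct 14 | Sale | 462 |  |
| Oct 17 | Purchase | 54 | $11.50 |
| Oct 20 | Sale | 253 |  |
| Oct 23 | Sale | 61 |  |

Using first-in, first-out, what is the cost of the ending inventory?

Oct 14, 462 sold [FIFO — oldest first]: 311 @ $11.00 + 146 @ $6.40 + 5 @ $9.80 = $4,404.40
Oct 20, 253 sold [FIFO — oldest first]: 207 @ $9.80 + 46 @ $8.55 = $2,421.90
Oct 23, 61 sold [FIFO — oldest first]: 59 @ $8.55 + 2 @ $11.50 = $527.45
Total COGS = $4,404.40 + $2,421.90 + $527.45 = $7,353.75
Ending inventory: 52 @ $11.50 = $598.00

Ending inventory = $598.00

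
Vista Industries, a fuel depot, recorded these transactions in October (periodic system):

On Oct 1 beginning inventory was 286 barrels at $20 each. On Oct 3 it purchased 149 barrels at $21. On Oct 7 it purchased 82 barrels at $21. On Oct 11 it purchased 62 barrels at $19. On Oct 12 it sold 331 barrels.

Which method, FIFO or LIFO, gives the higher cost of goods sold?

LIFO

FIFO COGS: 286 @ $20 + 45 @ $21 = $6,665
LIFO COGS: 62 @ $19 + 82 @ $21 + 149 @ $21 + 38 @ $20 = $6,789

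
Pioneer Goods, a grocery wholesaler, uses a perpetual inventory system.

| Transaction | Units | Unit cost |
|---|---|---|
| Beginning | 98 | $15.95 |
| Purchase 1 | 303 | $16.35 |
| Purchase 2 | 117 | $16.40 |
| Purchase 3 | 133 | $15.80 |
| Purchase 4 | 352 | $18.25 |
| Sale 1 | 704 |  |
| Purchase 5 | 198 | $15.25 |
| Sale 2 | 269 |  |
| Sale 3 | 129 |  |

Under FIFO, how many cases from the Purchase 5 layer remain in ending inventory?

99

Sale 1 (704) [FIFO — oldest first]: 98 @ $15.95 + 303 @ $16.35 + 117 @ $16.40 + 133 @ $15.80 + 53 @ $18.25 = $11,504.60
Sale 2 (269) [FIFO — oldest first]: 269 @ $18.25 = $4,909.25
Sale 3 (129) [FIFO — oldest first]: 30 @ $18.25 + 99 @ $15.25 = $2,057.25
Total COGS = $11,504.60 + $4,909.25 + $2,057.25 = $18,471.10
Ending inventory: 99 @ $15.25 = $1,509.75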